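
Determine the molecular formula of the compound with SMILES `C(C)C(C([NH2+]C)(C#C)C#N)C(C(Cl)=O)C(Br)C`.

Heavy atoms from the SMILES: 1 Br, 12 C, 1 Cl, 2 N, 1 O.
Implicit hydrogens by atom environment:
  4 × C: 1 H each → 4
  4 × C: no H
  3 × C: 3 H each → 9
  1 × Br: no H
  1 × C: 2 H
  1 × Cl: no H
  1 × N (charge +1): 2 H
  1 × N: no H
  1 × O: no H
  Total hydrogens = 17.
Net charge +1.
Molecular formula: C12H17BrClN2O+

C12H17BrClN2O+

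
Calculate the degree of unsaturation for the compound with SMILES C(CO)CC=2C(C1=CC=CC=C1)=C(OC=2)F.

Molecular formula from the SMILES: C13H13FO2.
DoU = (2C + 2 + N − H − X)/2 = (2·13 + 2 + 0 − 13 − 1)/2 = 14/2 = 7.
(Structurally: 2 ring(s) + 5 π bond(s) = 7.)

7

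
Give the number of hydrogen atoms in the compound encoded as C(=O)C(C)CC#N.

Hydrogens are implicit in SMILES; fill each atom to its normal valence:
  2 × C: 1 H each → 2
  1 × C: 3 H
  1 × C: 2 H
  1 × C: no H
  1 × N: no H
  1 × O: no H
  Total hydrogens = 7.

7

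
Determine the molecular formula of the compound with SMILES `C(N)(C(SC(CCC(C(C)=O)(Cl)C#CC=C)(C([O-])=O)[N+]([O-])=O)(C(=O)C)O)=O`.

Heavy atoms from the SMILES: 15 C, 1 Cl, 2 N, 8 O, 1 S.
Implicit hydrogens by atom environment:
  9 × C: no H
  5 × O: no H
  3 × C: 2 H each → 6
  2 × C: 3 H each → 6
  2 × O (charge -1): no H
  1 × C: 1 H
  1 × Cl: no H
  1 × N: 2 H
  1 × N (charge +1): no H
  1 × O: 1 H
  1 × S: no H
  Total hydrogens = 16.
Net charge -1.
Molecular formula: C15H16ClN2O8S-

C15H16ClN2O8S-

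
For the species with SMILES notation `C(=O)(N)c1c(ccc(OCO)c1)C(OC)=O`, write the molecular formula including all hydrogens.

Heavy atoms from the SMILES: 10 C, 1 N, 5 O.
Implicit hydrogens by atom environment:
  4 × O: no H
  3 × C (aromatic): 1 H each → 3
  3 × C (aromatic): no H
  2 × C: no H
  1 × C: 3 H
  1 × C: 2 H
  1 × N: 2 H
  1 × O: 1 H
  Total hydrogens = 11.
Molecular formula: C10H11NO5

C10H11NO5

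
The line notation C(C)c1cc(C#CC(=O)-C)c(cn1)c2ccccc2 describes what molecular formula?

Heavy atoms from the SMILES: 17 C, 1 N, 1 O.
Implicit hydrogens by atom environment:
  7 × C (aromatic): 1 H each → 7
  4 × C (aromatic): no H
  3 × C: no H
  2 × C: 3 H each → 6
  1 × C: 2 H
  1 × N (aromatic): no H
  1 × O: no H
  Total hydrogens = 15.
Molecular formula: C17H15NO

C17H15NO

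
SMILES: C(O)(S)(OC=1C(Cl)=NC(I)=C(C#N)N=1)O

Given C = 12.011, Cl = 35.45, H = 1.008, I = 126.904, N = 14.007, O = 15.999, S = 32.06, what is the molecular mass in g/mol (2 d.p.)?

359.52

Molecular formula: C6H3ClIN3O3S.
M = 6×12.011 + 1×35.45 + 3×1.008 + 1×126.904 + 3×14.007 + 3×15.999 + 1×32.06 = 359.52 g/mol.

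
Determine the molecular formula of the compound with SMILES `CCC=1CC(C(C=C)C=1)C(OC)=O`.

C11H16O2

Heavy atoms from the SMILES: 11 C, 2 O.
Implicit hydrogens by atom environment:
  4 × C: 1 H each → 4
  3 × C: 2 H each → 6
  2 × C: 3 H each → 6
  2 × C: no H
  2 × O: no H
  Total hydrogens = 16.
Molecular formula: C11H16O2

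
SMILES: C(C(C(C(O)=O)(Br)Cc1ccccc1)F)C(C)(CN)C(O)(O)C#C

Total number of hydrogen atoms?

21

Hydrogens are implicit in SMILES; fill each atom to its normal valence:
  5 × C (aromatic): 1 H each → 5
  5 × C: no H
  3 × C: 2 H each → 6
  3 × O: 1 H each → 3
  2 × C: 1 H each → 2
  1 × Br: no H
  1 × C: 3 H
  1 × C (aromatic): no H
  1 × F: no H
  1 × N: 2 H
  1 × O: no H
  Total hydrogens = 21.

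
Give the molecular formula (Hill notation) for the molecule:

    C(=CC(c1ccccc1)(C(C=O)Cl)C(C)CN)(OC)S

Heavy atoms from the SMILES: 15 C, 1 Cl, 1 N, 2 O, 1 S.
Implicit hydrogens by atom environment:
  5 × C (aromatic): 1 H each → 5
  4 × C: 1 H each → 4
  2 × C: 3 H each → 6
  2 × C: no H
  2 × O: no H
  1 × C: 2 H
  1 × C (aromatic): no H
  1 × Cl: no H
  1 × N: 2 H
  1 × S: 1 H
  Total hydrogens = 20.
Molecular formula: C15H20ClNO2S

C15H20ClNO2S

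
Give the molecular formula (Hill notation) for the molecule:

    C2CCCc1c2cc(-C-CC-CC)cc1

C15H22

Heavy atoms from the SMILES: 15 C.
Implicit hydrogens by atom environment:
  8 × C: 2 H each → 16
  3 × C (aromatic): 1 H each → 3
  3 × C (aromatic): no H
  1 × C: 3 H
  Total hydrogens = 22.
Molecular formula: C15H22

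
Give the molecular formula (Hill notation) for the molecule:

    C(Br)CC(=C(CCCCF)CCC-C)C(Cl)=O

Heavy atoms from the SMILES: 1 Br, 13 C, 1 Cl, 1 F, 1 O.
Implicit hydrogens by atom environment:
  9 × C: 2 H each → 18
  3 × C: no H
  1 × Br: no H
  1 × C: 3 H
  1 × Cl: no H
  1 × F: no H
  1 × O: no H
  Total hydrogens = 21.
Molecular formula: C13H21BrClFO

C13H21BrClFO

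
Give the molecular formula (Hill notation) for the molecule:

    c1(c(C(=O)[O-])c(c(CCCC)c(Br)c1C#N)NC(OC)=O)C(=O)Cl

Heavy atoms from the SMILES: 1 Br, 15 C, 1 Cl, 2 N, 5 O.
Implicit hydrogens by atom environment:
  6 × C (aromatic): no H
  4 × C: no H
  4 × O: no H
  3 × C: 2 H each → 6
  2 × C: 3 H each → 6
  1 × Br: no H
  1 × Cl: no H
  1 × N: 1 H
  1 × N: no H
  1 × O (charge -1): no H
  Total hydrogens = 13.
Net charge -1.
Molecular formula: C15H13BrClN2O5-

C15H13BrClN2O5-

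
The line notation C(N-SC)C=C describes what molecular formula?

C4H9NS

Heavy atoms from the SMILES: 4 C, 1 N, 1 S.
Implicit hydrogens by atom environment:
  2 × C: 2 H each → 4
  1 × C: 3 H
  1 × C: 1 H
  1 × N: 1 H
  1 × S: no H
  Total hydrogens = 9.
Molecular formula: C4H9NS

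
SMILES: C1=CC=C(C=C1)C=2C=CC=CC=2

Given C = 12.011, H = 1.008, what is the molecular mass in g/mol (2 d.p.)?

Molecular formula: C12H10.
M = 12×12.011 + 10×1.008 = 154.21 g/mol.

154.21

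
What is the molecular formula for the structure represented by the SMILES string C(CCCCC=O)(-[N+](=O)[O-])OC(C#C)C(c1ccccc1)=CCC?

Heavy atoms from the SMILES: 19 C, 1 N, 4 O.
Implicit hydrogens by atom environment:
  5 × C: 2 H each → 10
  5 × C: 1 H each → 5
  5 × C (aromatic): 1 H each → 5
  3 × O: no H
  2 × C: no H
  1 × C: 3 H
  1 × C (aromatic): no H
  1 × N (charge +1): no H
  1 × O (charge -1): no H
  Total hydrogens = 23.
Molecular formula: C19H23NO4

C19H23NO4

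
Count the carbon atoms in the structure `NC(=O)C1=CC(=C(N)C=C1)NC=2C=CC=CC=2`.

13

The symbol for carbon appears 13 times in the SMILES.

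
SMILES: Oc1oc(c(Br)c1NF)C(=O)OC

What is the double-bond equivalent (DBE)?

Molecular formula from the SMILES: C6H5BrFNO4.
DoU = (2C + 2 + N − H − X)/2 = (2·6 + 2 + 1 − 5 − 2)/2 = 8/2 = 4.
(Structurally: 1 ring(s) + 3 π bond(s) = 4.)

4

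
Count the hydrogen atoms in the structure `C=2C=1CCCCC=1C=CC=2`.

Hydrogens are implicit in SMILES; fill each atom to its normal valence:
  4 × C: 2 H each → 8
  4 × C (aromatic): 1 H each → 4
  2 × C (aromatic): no H
  Total hydrogens = 12.

12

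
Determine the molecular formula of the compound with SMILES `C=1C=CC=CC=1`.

C6H6

Heavy atoms from the SMILES: 6 C.
Implicit hydrogens by atom environment:
  6 × C (aromatic): 1 H each → 6
  Total hydrogens = 6.
Molecular formula: C6H6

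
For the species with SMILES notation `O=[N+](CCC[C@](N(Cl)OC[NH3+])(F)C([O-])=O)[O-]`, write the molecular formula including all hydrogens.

Heavy atoms from the SMILES: 6 C, 1 Cl, 1 F, 3 N, 5 O.
Implicit hydrogens by atom environment:
  4 × C: 2 H each → 8
  3 × O: no H
  2 × C: no H
  2 × O (charge -1): no H
  1 × Cl: no H
  1 × F: no H
  1 × N (charge +1): 3 H
  1 × N: no H
  1 × N (charge +1): no H
  Total hydrogens = 11.
Molecular formula: C6H11ClFN3O5

C6H11ClFN3O5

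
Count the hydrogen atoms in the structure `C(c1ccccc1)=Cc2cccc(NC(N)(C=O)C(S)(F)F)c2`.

16

Hydrogens are implicit in SMILES; fill each atom to its normal valence:
  9 × C (aromatic): 1 H each → 9
  3 × C: 1 H each → 3
  3 × C (aromatic): no H
  2 × C: no H
  2 × F: no H
  1 × N: 2 H
  1 × N: 1 H
  1 × O: no H
  1 × S: 1 H
  Total hydrogens = 16.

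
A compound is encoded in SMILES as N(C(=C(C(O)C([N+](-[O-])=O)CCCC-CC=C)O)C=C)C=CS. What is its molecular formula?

Heavy atoms from the SMILES: 15 C, 2 N, 4 O, 1 S.
Implicit hydrogens by atom environment:
  7 × C: 2 H each → 14
  6 × C: 1 H each → 6
  2 × C: no H
  2 × O: 1 H each → 2
  1 × N: 1 H
  1 × N (charge +1): no H
  1 × O: no H
  1 × O (charge -1): no H
  1 × S: 1 H
  Total hydrogens = 24.
Molecular formula: C15H24N2O4S

C15H24N2O4S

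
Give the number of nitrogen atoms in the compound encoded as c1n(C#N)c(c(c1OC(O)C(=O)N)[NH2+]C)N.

5

The symbol for nitrogen appears 5 times in the SMILES.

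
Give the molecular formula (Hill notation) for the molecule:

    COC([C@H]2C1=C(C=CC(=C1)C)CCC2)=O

Heavy atoms from the SMILES: 13 C, 2 O.
Implicit hydrogens by atom environment:
  3 × C: 2 H each → 6
  3 × C (aromatic): 1 H each → 3
  3 × C (aromatic): no H
  2 × C: 3 H each → 6
  2 × O: no H
  1 × C: 1 H
  1 × C: no H
  Total hydrogens = 16.
Molecular formula: C13H16O2

C13H16O2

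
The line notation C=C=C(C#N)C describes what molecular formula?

C5H5N

Heavy atoms from the SMILES: 5 C, 1 N.
Implicit hydrogens by atom environment:
  3 × C: no H
  1 × C: 3 H
  1 × C: 2 H
  1 × N: no H
  Total hydrogens = 5.
Molecular formula: C5H5N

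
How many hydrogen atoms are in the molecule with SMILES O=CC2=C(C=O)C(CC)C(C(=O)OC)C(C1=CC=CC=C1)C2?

20

Hydrogens are implicit in SMILES; fill each atom to its normal valence:
  5 × C: 1 H each → 5
  5 × C (aromatic): 1 H each → 5
  4 × O: no H
  3 × C: no H
  2 × C: 3 H each → 6
  2 × C: 2 H each → 4
  1 × C (aromatic): no H
  Total hydrogens = 20.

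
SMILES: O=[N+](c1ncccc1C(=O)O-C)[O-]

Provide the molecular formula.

Heavy atoms from the SMILES: 7 C, 2 N, 4 O.
Implicit hydrogens by atom environment:
  3 × C (aromatic): 1 H each → 3
  3 × O: no H
  2 × C (aromatic): no H
  1 × C: 3 H
  1 × C: no H
  1 × N (aromatic): no H
  1 × N (charge +1): no H
  1 × O (charge -1): no H
  Total hydrogens = 6.
Molecular formula: C7H6N2O4

C7H6N2O4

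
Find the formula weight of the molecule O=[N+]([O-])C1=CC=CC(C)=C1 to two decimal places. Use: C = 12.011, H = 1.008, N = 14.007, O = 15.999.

Molecular formula: C7H7NO2.
M = 7×12.011 + 7×1.008 + 1×14.007 + 2×15.999 = 137.14 g/mol.

137.14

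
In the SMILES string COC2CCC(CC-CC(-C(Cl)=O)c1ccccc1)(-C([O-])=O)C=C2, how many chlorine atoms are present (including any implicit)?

The symbol for chlorine appears 1 time in the SMILES.

1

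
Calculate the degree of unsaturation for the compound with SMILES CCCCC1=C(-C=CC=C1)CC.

4

Molecular formula from the SMILES: C12H18.
DoU = (2C + 2 + N − H − X)/2 = (2·12 + 2 + 0 − 18 − 0)/2 = 8/2 = 4.
(Structurally: 1 ring(s) + 3 π bond(s) = 4.)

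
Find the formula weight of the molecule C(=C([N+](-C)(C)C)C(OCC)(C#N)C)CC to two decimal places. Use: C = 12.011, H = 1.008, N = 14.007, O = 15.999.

Molecular formula: C12H23N2O+.
M = 12×12.011 + 23×1.008 + 2×14.007 + 1×15.999 = 211.33 g/mol.

211.33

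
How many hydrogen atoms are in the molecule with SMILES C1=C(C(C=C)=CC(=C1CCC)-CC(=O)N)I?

16

Hydrogens are implicit in SMILES; fill each atom to its normal valence:
  4 × C: 2 H each → 8
  4 × C (aromatic): no H
  2 × C (aromatic): 1 H each → 2
  1 × C: 3 H
  1 × C: 1 H
  1 × C: no H
  1 × I: no H
  1 × N: 2 H
  1 × O: no H
  Total hydrogens = 16.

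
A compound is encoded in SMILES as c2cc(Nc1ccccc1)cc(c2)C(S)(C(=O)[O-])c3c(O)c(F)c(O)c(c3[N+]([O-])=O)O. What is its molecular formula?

Heavy atoms from the SMILES: 20 C, 1 F, 2 N, 7 O, 1 S.
Implicit hydrogens by atom environment:
  9 × C (aromatic): 1 H each → 9
  9 × C (aromatic): no H
  3 × O: 1 H each → 3
  2 × C: no H
  2 × O: no H
  2 × O (charge -1): no H
  1 × F: no H
  1 × N: 1 H
  1 × N (charge +1): no H
  1 × S: 1 H
  Total hydrogens = 14.
Net charge -1.
Molecular formula: C20H14FN2O7S-

C20H14FN2O7S-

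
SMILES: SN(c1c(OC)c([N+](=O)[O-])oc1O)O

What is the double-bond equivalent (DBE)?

Molecular formula from the SMILES: C5H6N2O6S.
DoU = (2C + 2 + N − H − X)/2 = (2·5 + 2 + 2 − 6 − 0)/2 = 8/2 = 4.
(Structurally: 1 ring(s) + 3 π bond(s) = 4.)

4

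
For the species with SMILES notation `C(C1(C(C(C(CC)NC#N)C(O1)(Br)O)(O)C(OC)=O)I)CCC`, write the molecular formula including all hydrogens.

C14H22BrIN2O5

Heavy atoms from the SMILES: 1 Br, 14 C, 1 I, 2 N, 5 O.
Implicit hydrogens by atom environment:
  5 × C: no H
  4 × C: 2 H each → 8
  3 × C: 3 H each → 9
  3 × O: no H
  2 × C: 1 H each → 2
  2 × O: 1 H each → 2
  1 × Br: no H
  1 × I: no H
  1 × N: 1 H
  1 × N: no H
  Total hydrogens = 22.
Molecular formula: C14H22BrIN2O5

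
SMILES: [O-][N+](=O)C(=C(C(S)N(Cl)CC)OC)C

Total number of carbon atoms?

The symbol for carbon appears 7 times in the SMILES. (Cl is a single chlorine, not C + l.)

7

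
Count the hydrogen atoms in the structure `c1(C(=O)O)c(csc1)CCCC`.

Hydrogens are implicit in SMILES; fill each atom to its normal valence:
  3 × C: 2 H each → 6
  2 × C (aromatic): 1 H each → 2
  2 × C (aromatic): no H
  1 × C: 3 H
  1 × C: no H
  1 × O: 1 H
  1 × O: no H
  1 × S (aromatic): no H
  Total hydrogens = 12.

12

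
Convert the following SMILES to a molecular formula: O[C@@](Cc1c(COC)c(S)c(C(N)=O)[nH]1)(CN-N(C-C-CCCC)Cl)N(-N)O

C16H31ClN6O4S

Heavy atoms from the SMILES: 16 C, 1 Cl, 6 N, 4 O, 1 S.
Implicit hydrogens by atom environment:
  8 × C: 2 H each → 16
  4 × C (aromatic): no H
  2 × C: 3 H each → 6
  2 × C: no H
  2 × N: 2 H each → 4
  2 × N: no H
  2 × O: 1 H each → 2
  2 × O: no H
  1 × Cl: no H
  1 × N (aromatic): 1 H
  1 × N: 1 H
  1 × S: 1 H
  Total hydrogens = 31.
Molecular formula: C16H31ClN6O4S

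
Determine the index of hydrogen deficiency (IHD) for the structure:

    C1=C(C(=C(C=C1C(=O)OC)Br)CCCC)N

5

Molecular formula from the SMILES: C12H16BrNO2.
DoU = (2C + 2 + N − H − X)/2 = (2·12 + 2 + 1 − 16 − 1)/2 = 10/2 = 5.
(Structurally: 1 ring(s) + 4 π bond(s) = 5.)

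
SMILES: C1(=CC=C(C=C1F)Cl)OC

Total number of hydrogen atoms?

Hydrogens are implicit in SMILES; fill each atom to its normal valence:
  3 × C (aromatic): 1 H each → 3
  3 × C (aromatic): no H
  1 × C: 3 H
  1 × Cl: no H
  1 × F: no H
  1 × O: no H
  Total hydrogens = 6.

6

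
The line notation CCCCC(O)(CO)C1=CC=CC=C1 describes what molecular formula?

C12H18O2

Heavy atoms from the SMILES: 12 C, 2 O.
Implicit hydrogens by atom environment:
  5 × C (aromatic): 1 H each → 5
  4 × C: 2 H each → 8
  2 × O: 1 H each → 2
  1 × C: 3 H
  1 × C: no H
  1 × C (aromatic): no H
  Total hydrogens = 18.
Molecular formula: C12H18O2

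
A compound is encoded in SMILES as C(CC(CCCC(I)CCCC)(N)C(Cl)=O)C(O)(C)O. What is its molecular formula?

Heavy atoms from the SMILES: 14 C, 1 Cl, 1 I, 1 N, 3 O.
Implicit hydrogens by atom environment:
  8 × C: 2 H each → 16
  3 × C: no H
  2 × C: 3 H each → 6
  2 × O: 1 H each → 2
  1 × C: 1 H
  1 × Cl: no H
  1 × I: no H
  1 × N: 2 H
  1 × O: no H
  Total hydrogens = 27.
Molecular formula: C14H27ClINO3

C14H27ClINO3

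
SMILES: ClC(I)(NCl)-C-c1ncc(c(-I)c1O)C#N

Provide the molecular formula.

C8H5Cl2I2N3O

Heavy atoms from the SMILES: 8 C, 2 Cl, 2 I, 3 N, 1 O.
Implicit hydrogens by atom environment:
  4 × C (aromatic): no H
  2 × C: no H
  2 × Cl: no H
  2 × I: no H
  1 × C: 2 H
  1 × C (aromatic): 1 H
  1 × N: 1 H
  1 × N (aromatic): no H
  1 × N: no H
  1 × O: 1 H
  Total hydrogens = 5.
Molecular formula: C8H5Cl2I2N3O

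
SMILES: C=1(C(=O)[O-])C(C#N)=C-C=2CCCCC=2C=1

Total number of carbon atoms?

12

The symbol for carbon appears 12 times in the SMILES.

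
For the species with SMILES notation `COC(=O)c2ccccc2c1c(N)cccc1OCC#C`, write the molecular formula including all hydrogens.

C17H15NO3

Heavy atoms from the SMILES: 17 C, 1 N, 3 O.
Implicit hydrogens by atom environment:
  7 × C (aromatic): 1 H each → 7
  5 × C (aromatic): no H
  3 × O: no H
  2 × C: no H
  1 × C: 3 H
  1 × C: 2 H
  1 × C: 1 H
  1 × N: 2 H
  Total hydrogens = 15.
Molecular formula: C17H15NO3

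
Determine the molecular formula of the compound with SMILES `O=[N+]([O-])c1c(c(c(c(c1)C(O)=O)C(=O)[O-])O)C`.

Heavy atoms from the SMILES: 9 C, 1 N, 7 O.
Implicit hydrogens by atom environment:
  5 × C (aromatic): no H
  3 × O: no H
  2 × C: no H
  2 × O: 1 H each → 2
  2 × O (charge -1): no H
  1 × C: 3 H
  1 × C (aromatic): 1 H
  1 × N (charge +1): no H
  Total hydrogens = 6.
Net charge -1.
Molecular formula: C9H6NO7-

C9H6NO7-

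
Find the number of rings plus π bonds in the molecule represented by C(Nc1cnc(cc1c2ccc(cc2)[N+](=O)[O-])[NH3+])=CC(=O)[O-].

11

Molecular formula from the SMILES: C14H12N4O4.
DoU = (2C + 2 + N − H − X)/2 = (2·14 + 2 + 4 − 12 − 0)/2 = 22/2 = 11.
(Structurally: 2 ring(s) + 9 π bond(s) = 11.)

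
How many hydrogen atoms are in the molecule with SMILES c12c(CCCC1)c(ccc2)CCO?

Hydrogens are implicit in SMILES; fill each atom to its normal valence:
  6 × C: 2 H each → 12
  3 × C (aromatic): 1 H each → 3
  3 × C (aromatic): no H
  1 × O: 1 H
  Total hydrogens = 16.

16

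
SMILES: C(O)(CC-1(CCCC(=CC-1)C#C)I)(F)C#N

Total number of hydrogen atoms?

Hydrogens are implicit in SMILES; fill each atom to its normal valence:
  5 × C: 2 H each → 10
  5 × C: no H
  2 × C: 1 H each → 2
  1 × F: no H
  1 × I: no H
  1 × N: no H
  1 × O: 1 H
  Total hydrogens = 13.

13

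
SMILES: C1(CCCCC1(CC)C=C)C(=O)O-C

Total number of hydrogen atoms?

Hydrogens are implicit in SMILES; fill each atom to its normal valence:
  6 × C: 2 H each → 12
  2 × C: 3 H each → 6
  2 × C: 1 H each → 2
  2 × C: no H
  2 × O: no H
  Total hydrogens = 20.

20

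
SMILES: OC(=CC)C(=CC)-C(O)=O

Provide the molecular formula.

Heavy atoms from the SMILES: 7 C, 3 O.
Implicit hydrogens by atom environment:
  3 × C: no H
  2 × C: 3 H each → 6
  2 × C: 1 H each → 2
  2 × O: 1 H each → 2
  1 × O: no H
  Total hydrogens = 10.
Molecular formula: C7H10O3

C7H10O3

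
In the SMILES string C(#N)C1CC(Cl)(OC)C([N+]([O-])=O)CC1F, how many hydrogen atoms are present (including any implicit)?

Hydrogens are implicit in SMILES; fill each atom to its normal valence:
  3 × C: 1 H each → 3
  2 × C: 2 H each → 4
  2 × C: no H
  2 × O: no H
  1 × C: 3 H
  1 × Cl: no H
  1 × F: no H
  1 × N (charge +1): no H
  1 × N: no H
  1 × O (charge -1): no H
  Total hydrogens = 10.

10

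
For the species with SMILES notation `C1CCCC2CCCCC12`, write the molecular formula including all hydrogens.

Heavy atoms from the SMILES: 10 C.
Implicit hydrogens by atom environment:
  8 × C: 2 H each → 16
  2 × C: 1 H each → 2
  Total hydrogens = 18.
Molecular formula: C10H18

C10H18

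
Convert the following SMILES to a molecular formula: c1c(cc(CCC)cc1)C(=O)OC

Heavy atoms from the SMILES: 11 C, 2 O.
Implicit hydrogens by atom environment:
  4 × C (aromatic): 1 H each → 4
  2 × C: 3 H each → 6
  2 × C: 2 H each → 4
  2 × C (aromatic): no H
  2 × O: no H
  1 × C: no H
  Total hydrogens = 14.
Molecular formula: C11H14O2

C11H14O2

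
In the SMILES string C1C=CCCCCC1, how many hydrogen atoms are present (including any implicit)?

14

Hydrogens are implicit in SMILES; fill each atom to its normal valence:
  6 × C: 2 H each → 12
  2 × C: 1 H each → 2
  Total hydrogens = 14.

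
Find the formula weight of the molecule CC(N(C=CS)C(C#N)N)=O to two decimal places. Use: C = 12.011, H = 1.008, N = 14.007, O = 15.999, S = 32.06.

171.22

Molecular formula: C6H9N3OS.
M = 6×12.011 + 9×1.008 + 3×14.007 + 1×15.999 + 1×32.06 = 171.22 g/mol.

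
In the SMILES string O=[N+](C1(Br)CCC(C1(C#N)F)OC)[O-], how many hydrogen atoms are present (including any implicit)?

Hydrogens are implicit in SMILES; fill each atom to its normal valence:
  3 × C: no H
  2 × C: 2 H each → 4
  2 × O: no H
  1 × Br: no H
  1 × C: 3 H
  1 × C: 1 H
  1 × F: no H
  1 × N: no H
  1 × N (charge +1): no H
  1 × O (charge -1): no H
  Total hydrogens = 8.

8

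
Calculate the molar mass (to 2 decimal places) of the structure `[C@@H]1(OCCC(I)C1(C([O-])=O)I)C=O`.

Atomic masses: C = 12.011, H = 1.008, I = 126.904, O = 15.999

Molecular formula: C7H7I2O4-.
M = 7×12.011 + 7×1.008 + 2×126.904 + 4×15.999 = 408.94 g/mol.

408.94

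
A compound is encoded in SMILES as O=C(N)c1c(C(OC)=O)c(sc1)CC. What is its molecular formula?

Heavy atoms from the SMILES: 9 C, 1 N, 3 O, 1 S.
Implicit hydrogens by atom environment:
  3 × C (aromatic): no H
  3 × O: no H
  2 × C: 3 H each → 6
  2 × C: no H
  1 × C: 2 H
  1 × C (aromatic): 1 H
  1 × N: 2 H
  1 × S (aromatic): no H
  Total hydrogens = 11.
Molecular formula: C9H11NO3S

C9H11NO3S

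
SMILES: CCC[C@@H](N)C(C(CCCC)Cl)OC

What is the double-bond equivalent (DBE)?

0

Molecular formula from the SMILES: C11H24ClNO.
DoU = (2C + 2 + N − H − X)/2 = (2·11 + 2 + 1 − 24 − 1)/2 = 0/2 = 0.
(Structurally: 0 ring(s) + 0 π bond(s) = 0.)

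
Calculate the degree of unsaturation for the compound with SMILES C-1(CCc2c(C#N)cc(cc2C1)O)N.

7

Molecular formula from the SMILES: C11H12N2O.
DoU = (2C + 2 + N − H − X)/2 = (2·11 + 2 + 2 − 12 − 0)/2 = 14/2 = 7.
(Structurally: 2 ring(s) + 5 π bond(s) = 7.)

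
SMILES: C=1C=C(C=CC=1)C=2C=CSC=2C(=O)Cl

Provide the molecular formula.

C11H7ClOS

Heavy atoms from the SMILES: 11 C, 1 Cl, 1 O, 1 S.
Implicit hydrogens by atom environment:
  7 × C (aromatic): 1 H each → 7
  3 × C (aromatic): no H
  1 × C: no H
  1 × Cl: no H
  1 × O: no H
  1 × S (aromatic): no H
  Total hydrogens = 7.
Molecular formula: C11H7ClOS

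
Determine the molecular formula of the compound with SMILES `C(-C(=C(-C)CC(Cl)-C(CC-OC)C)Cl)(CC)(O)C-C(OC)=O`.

C16H28Cl2O4

Heavy atoms from the SMILES: 16 C, 2 Cl, 4 O.
Implicit hydrogens by atom environment:
  5 × C: 3 H each → 15
  5 × C: 2 H each → 10
  4 × C: no H
  3 × O: no H
  2 × C: 1 H each → 2
  2 × Cl: no H
  1 × O: 1 H
  Total hydrogens = 28.
Molecular formula: C16H28Cl2O4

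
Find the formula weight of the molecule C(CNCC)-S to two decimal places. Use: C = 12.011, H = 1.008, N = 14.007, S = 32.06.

Molecular formula: C4H11NS.
M = 4×12.011 + 11×1.008 + 1×14.007 + 1×32.06 = 105.20 g/mol.

105.20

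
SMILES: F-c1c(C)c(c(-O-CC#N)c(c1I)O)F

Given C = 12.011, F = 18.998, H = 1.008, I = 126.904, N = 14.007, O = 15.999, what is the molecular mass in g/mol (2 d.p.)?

Molecular formula: C9H6F2INO2.
M = 9×12.011 + 2×18.998 + 6×1.008 + 1×126.904 + 1×14.007 + 2×15.999 = 325.05 g/mol.

325.05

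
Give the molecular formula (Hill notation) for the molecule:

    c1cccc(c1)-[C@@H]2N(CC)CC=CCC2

C14H19N

Heavy atoms from the SMILES: 14 C, 1 N.
Implicit hydrogens by atom environment:
  5 × C (aromatic): 1 H each → 5
  4 × C: 2 H each → 8
  3 × C: 1 H each → 3
  1 × C: 3 H
  1 × C (aromatic): no H
  1 × N: no H
  Total hydrogens = 19.
Molecular formula: C14H19N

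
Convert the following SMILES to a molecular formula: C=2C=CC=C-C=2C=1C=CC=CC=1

C12H10

Heavy atoms from the SMILES: 12 C.
Implicit hydrogens by atom environment:
  10 × C (aromatic): 1 H each → 10
  2 × C (aromatic): no H
  Total hydrogens = 10.
Molecular formula: C12H10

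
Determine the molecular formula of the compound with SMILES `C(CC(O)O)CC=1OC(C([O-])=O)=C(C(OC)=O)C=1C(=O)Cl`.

C12H12ClO8-

Heavy atoms from the SMILES: 12 C, 1 Cl, 8 O.
Implicit hydrogens by atom environment:
  4 × C (aromatic): no H
  4 × O: no H
  3 × C: 2 H each → 6
  3 × C: no H
  2 × O: 1 H each → 2
  1 × C: 3 H
  1 × C: 1 H
  1 × Cl: no H
  1 × O (aromatic): no H
  1 × O (charge -1): no H
  Total hydrogens = 12.
Net charge -1.
Molecular formula: C12H12ClO8-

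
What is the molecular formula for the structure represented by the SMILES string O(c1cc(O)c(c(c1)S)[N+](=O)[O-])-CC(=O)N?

Heavy atoms from the SMILES: 8 C, 2 N, 5 O, 1 S.
Implicit hydrogens by atom environment:
  4 × C (aromatic): no H
  3 × O: no H
  2 × C (aromatic): 1 H each → 2
  1 × C: 2 H
  1 × C: no H
  1 × N: 2 H
  1 × N (charge +1): no H
  1 × O: 1 H
  1 × O (charge -1): no H
  1 × S: 1 H
  Total hydrogens = 8.
Molecular formula: C8H8N2O5S

C8H8N2O5S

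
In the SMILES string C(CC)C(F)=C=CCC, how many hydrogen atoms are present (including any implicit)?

13

Hydrogens are implicit in SMILES; fill each atom to its normal valence:
  3 × C: 2 H each → 6
  2 × C: 3 H each → 6
  2 × C: no H
  1 × C: 1 H
  1 × F: no H
  Total hydrogens = 13.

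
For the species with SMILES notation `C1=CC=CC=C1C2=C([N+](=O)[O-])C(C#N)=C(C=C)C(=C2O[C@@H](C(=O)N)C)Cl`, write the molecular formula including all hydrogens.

C18H14ClN3O4

Heavy atoms from the SMILES: 18 C, 1 Cl, 3 N, 4 O.
Implicit hydrogens by atom environment:
  7 × C (aromatic): no H
  5 × C (aromatic): 1 H each → 5
  3 × O: no H
  2 × C: 1 H each → 2
  2 × C: no H
  1 × C: 3 H
  1 × C: 2 H
  1 × Cl: no H
  1 × N: 2 H
  1 × N (charge +1): no H
  1 × N: no H
  1 × O (charge -1): no H
  Total hydrogens = 14.
Molecular formula: C18H14ClN3O4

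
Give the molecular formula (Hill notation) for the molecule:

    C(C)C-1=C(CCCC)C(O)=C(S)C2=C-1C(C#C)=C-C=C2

Heavy atoms from the SMILES: 18 C, 1 O, 1 S.
Implicit hydrogens by atom environment:
  7 × C (aromatic): no H
  4 × C: 2 H each → 8
  3 × C (aromatic): 1 H each → 3
  2 × C: 3 H each → 6
  1 × C: 1 H
  1 × C: no H
  1 × O: 1 H
  1 × S: 1 H
  Total hydrogens = 20.
Molecular formula: C18H20OS

C18H20OS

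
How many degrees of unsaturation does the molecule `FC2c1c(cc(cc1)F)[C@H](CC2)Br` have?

5

Molecular formula from the SMILES: C10H9BrF2.
DoU = (2C + 2 + N − H − X)/2 = (2·10 + 2 + 0 − 9 − 3)/2 = 10/2 = 5.
(Structurally: 2 ring(s) + 3 π bond(s) = 5.)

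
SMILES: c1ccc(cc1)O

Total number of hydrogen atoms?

Hydrogens are implicit in SMILES; fill each atom to its normal valence:
  5 × C (aromatic): 1 H each → 5
  1 × C (aromatic): no H
  1 × O: 1 H
  Total hydrogens = 6.

6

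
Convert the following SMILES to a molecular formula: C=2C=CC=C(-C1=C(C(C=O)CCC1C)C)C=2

C15H18O

Heavy atoms from the SMILES: 15 C, 1 O.
Implicit hydrogens by atom environment:
  5 × C (aromatic): 1 H each → 5
  3 × C: 1 H each → 3
  2 × C: 3 H each → 6
  2 × C: 2 H each → 4
  2 × C: no H
  1 × C (aromatic): no H
  1 × O: no H
  Total hydrogens = 18.
Molecular formula: C15H18O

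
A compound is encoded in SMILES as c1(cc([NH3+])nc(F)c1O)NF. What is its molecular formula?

C5H6F2N3O+

Heavy atoms from the SMILES: 5 C, 2 F, 3 N, 1 O.
Implicit hydrogens by atom environment:
  4 × C (aromatic): no H
  2 × F: no H
  1 × C (aromatic): 1 H
  1 × N (charge +1): 3 H
  1 × N: 1 H
  1 × N (aromatic): no H
  1 × O: 1 H
  Total hydrogens = 6.
Net charge +1.
Molecular formula: C5H6F2N3O+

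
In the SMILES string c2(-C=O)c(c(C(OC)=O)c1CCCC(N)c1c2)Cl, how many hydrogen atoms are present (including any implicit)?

14

Hydrogens are implicit in SMILES; fill each atom to its normal valence:
  5 × C (aromatic): no H
  3 × C: 2 H each → 6
  3 × O: no H
  2 × C: 1 H each → 2
  1 × C: 3 H
  1 × C (aromatic): 1 H
  1 × C: no H
  1 × Cl: no H
  1 × N: 2 H
  Total hydrogens = 14.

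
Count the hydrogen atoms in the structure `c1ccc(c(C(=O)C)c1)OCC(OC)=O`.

Hydrogens are implicit in SMILES; fill each atom to its normal valence:
  4 × C (aromatic): 1 H each → 4
  4 × O: no H
  2 × C: 3 H each → 6
  2 × C (aromatic): no H
  2 × C: no H
  1 × C: 2 H
  Total hydrogens = 12.

12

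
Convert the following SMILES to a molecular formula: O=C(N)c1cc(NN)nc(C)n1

Heavy atoms from the SMILES: 6 C, 5 N, 1 O.
Implicit hydrogens by atom environment:
  3 × C (aromatic): no H
  2 × N: 2 H each → 4
  2 × N (aromatic): no H
  1 × C: 3 H
  1 × C (aromatic): 1 H
  1 × C: no H
  1 × N: 1 H
  1 × O: no H
  Total hydrogens = 9.
Molecular formula: C6H9N5O

C6H9N5O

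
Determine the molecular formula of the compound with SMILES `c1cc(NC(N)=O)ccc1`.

Heavy atoms from the SMILES: 7 C, 2 N, 1 O.
Implicit hydrogens by atom environment:
  5 × C (aromatic): 1 H each → 5
  1 × C (aromatic): no H
  1 × C: no H
  1 × N: 2 H
  1 × N: 1 H
  1 × O: no H
  Total hydrogens = 8.
Molecular formula: C7H8N2O

C7H8N2O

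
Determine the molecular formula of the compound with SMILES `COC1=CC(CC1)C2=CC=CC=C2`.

C12H14O

Heavy atoms from the SMILES: 12 C, 1 O.
Implicit hydrogens by atom environment:
  5 × C (aromatic): 1 H each → 5
  2 × C: 2 H each → 4
  2 × C: 1 H each → 2
  1 × C: 3 H
  1 × C: no H
  1 × C (aromatic): no H
  1 × O: no H
  Total hydrogens = 14.
Molecular formula: C12H14O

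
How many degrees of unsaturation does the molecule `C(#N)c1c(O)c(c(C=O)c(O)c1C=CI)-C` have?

Molecular formula from the SMILES: C11H8INO3.
DoU = (2C + 2 + N − H − X)/2 = (2·11 + 2 + 1 − 8 − 1)/2 = 16/2 = 8.
(Structurally: 1 ring(s) + 7 π bond(s) = 8.)

8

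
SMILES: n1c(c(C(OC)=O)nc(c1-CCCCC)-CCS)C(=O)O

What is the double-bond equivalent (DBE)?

6

Molecular formula from the SMILES: C14H20N2O4S.
DoU = (2C + 2 + N − H − X)/2 = (2·14 + 2 + 2 − 20 − 0)/2 = 12/2 = 6.
(Structurally: 1 ring(s) + 5 π bond(s) = 6.)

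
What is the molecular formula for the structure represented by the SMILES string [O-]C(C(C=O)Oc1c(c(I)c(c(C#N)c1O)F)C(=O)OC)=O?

Heavy atoms from the SMILES: 12 C, 1 F, 1 I, 1 N, 7 O.
Implicit hydrogens by atom environment:
  6 × C (aromatic): no H
  5 × O: no H
  3 × C: no H
  2 × C: 1 H each → 2
  1 × C: 3 H
  1 × F: no H
  1 × I: no H
  1 × N: no H
  1 × O: 1 H
  1 × O (charge -1): no H
  Total hydrogens = 6.
Net charge -1.
Molecular formula: C12H6FINO7-

C12H6FINO7-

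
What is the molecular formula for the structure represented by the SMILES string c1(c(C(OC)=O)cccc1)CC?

C10H12O2

Heavy atoms from the SMILES: 10 C, 2 O.
Implicit hydrogens by atom environment:
  4 × C (aromatic): 1 H each → 4
  2 × C: 3 H each → 6
  2 × C (aromatic): no H
  2 × O: no H
  1 × C: 2 H
  1 × C: no H
  Total hydrogens = 12.
Molecular formula: C10H12O2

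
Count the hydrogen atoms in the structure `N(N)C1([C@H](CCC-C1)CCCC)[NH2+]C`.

Hydrogens are implicit in SMILES; fill each atom to its normal valence:
  7 × C: 2 H each → 14
  2 × C: 3 H each → 6
  1 × C: 1 H
  1 × C: no H
  1 × N: 2 H
  1 × N (charge +1): 2 H
  1 × N: 1 H
  Total hydrogens = 26.

26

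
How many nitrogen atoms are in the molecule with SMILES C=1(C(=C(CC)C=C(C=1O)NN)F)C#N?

The symbol for nitrogen appears 3 times in the SMILES.

3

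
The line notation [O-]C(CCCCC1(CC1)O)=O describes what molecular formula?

Heavy atoms from the SMILES: 8 C, 3 O.
Implicit hydrogens by atom environment:
  6 × C: 2 H each → 12
  2 × C: no H
  1 × O: 1 H
  1 × O: no H
  1 × O (charge -1): no H
  Total hydrogens = 13.
Net charge -1.
Molecular formula: C8H13O3-

C8H13O3-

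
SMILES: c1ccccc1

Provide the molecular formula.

Heavy atoms from the SMILES: 6 C.
Implicit hydrogens by atom environment:
  6 × C (aromatic): 1 H each → 6
  Total hydrogens = 6.
Molecular formula: C6H6

C6H6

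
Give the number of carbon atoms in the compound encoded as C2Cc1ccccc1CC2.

10

The symbol for carbon appears 10 times in the SMILES. Lowercase c denotes aromatic carbon and counts toward C.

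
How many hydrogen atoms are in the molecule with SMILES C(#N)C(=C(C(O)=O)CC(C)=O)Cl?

Hydrogens are implicit in SMILES; fill each atom to its normal valence:
  5 × C: no H
  2 × O: no H
  1 × C: 3 H
  1 × C: 2 H
  1 × Cl: no H
  1 × N: no H
  1 × O: 1 H
  Total hydrogens = 6.

6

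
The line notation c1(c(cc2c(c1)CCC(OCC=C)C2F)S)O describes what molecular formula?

C13H15FO2S

Heavy atoms from the SMILES: 13 C, 1 F, 2 O, 1 S.
Implicit hydrogens by atom environment:
  4 × C: 2 H each → 8
  4 × C (aromatic): no H
  3 × C: 1 H each → 3
  2 × C (aromatic): 1 H each → 2
  1 × F: no H
  1 × O: 1 H
  1 × O: no H
  1 × S: 1 H
  Total hydrogens = 15.
Molecular formula: C13H15FO2S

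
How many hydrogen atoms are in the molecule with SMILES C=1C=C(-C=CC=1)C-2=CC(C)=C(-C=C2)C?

14

Hydrogens are implicit in SMILES; fill each atom to its normal valence:
  8 × C (aromatic): 1 H each → 8
  4 × C (aromatic): no H
  2 × C: 3 H each → 6
  Total hydrogens = 14.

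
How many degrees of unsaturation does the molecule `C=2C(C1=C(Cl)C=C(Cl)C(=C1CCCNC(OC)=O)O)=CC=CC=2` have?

9

Molecular formula from the SMILES: C17H17Cl2NO3.
DoU = (2C + 2 + N − H − X)/2 = (2·17 + 2 + 1 − 17 − 2)/2 = 18/2 = 9.
(Structurally: 2 ring(s) + 7 π bond(s) = 9.)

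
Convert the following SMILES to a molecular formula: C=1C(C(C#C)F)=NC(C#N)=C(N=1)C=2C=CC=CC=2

Heavy atoms from the SMILES: 14 C, 1 F, 3 N.
Implicit hydrogens by atom environment:
  6 × C (aromatic): 1 H each → 6
  4 × C (aromatic): no H
  2 × C: 1 H each → 2
  2 × C: no H
  2 × N (aromatic): no H
  1 × F: no H
  1 × N: no H
  Total hydrogens = 8.
Molecular formula: C14H8FN3

C14H8FN3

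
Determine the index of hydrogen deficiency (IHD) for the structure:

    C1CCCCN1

1

Molecular formula from the SMILES: C5H11N.
DoU = (2C + 2 + N − H − X)/2 = (2·5 + 2 + 1 − 11 − 0)/2 = 2/2 = 1.
(Structurally: 1 ring(s) + 0 π bond(s) = 1.)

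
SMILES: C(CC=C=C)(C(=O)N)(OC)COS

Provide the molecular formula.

C8H13NO3S

Heavy atoms from the SMILES: 8 C, 1 N, 3 O, 1 S.
Implicit hydrogens by atom environment:
  3 × C: 2 H each → 6
  3 × C: no H
  3 × O: no H
  1 × C: 3 H
  1 × C: 1 H
  1 × N: 2 H
  1 × S: 1 H
  Total hydrogens = 13.
Molecular formula: C8H13NO3S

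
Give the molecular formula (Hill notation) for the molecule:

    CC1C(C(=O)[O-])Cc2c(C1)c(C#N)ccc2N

Heavy atoms from the SMILES: 13 C, 2 N, 2 O.
Implicit hydrogens by atom environment:
  4 × C (aromatic): no H
  2 × C: 2 H each → 4
  2 × C (aromatic): 1 H each → 2
  2 × C: 1 H each → 2
  2 × C: no H
  1 × C: 3 H
  1 × N: 2 H
  1 × N: no H
  1 × O: no H
  1 × O (charge -1): no H
  Total hydrogens = 13.
Net charge -1.
Molecular formula: C13H13N2O2-

C13H13N2O2-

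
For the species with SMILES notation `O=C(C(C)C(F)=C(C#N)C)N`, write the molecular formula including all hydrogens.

Heavy atoms from the SMILES: 7 C, 1 F, 2 N, 1 O.
Implicit hydrogens by atom environment:
  4 × C: no H
  2 × C: 3 H each → 6
  1 × C: 1 H
  1 × F: no H
  1 × N: 2 H
  1 × N: no H
  1 × O: no H
  Total hydrogens = 9.
Molecular formula: C7H9FN2O

C7H9FN2O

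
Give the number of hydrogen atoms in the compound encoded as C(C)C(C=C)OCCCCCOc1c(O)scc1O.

Hydrogens are implicit in SMILES; fill each atom to its normal valence:
  7 × C: 2 H each → 14
  3 × C (aromatic): no H
  2 × C: 1 H each → 2
  2 × O: 1 H each → 2
  2 × O: no H
  1 × C: 3 H
  1 × C (aromatic): 1 H
  1 × S (aromatic): no H
  Total hydrogens = 22.

22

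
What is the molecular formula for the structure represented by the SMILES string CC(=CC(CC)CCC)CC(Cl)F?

C11H20ClF

Heavy atoms from the SMILES: 11 C, 1 Cl, 1 F.
Implicit hydrogens by atom environment:
  4 × C: 2 H each → 8
  3 × C: 3 H each → 9
  3 × C: 1 H each → 3
  1 × C: no H
  1 × Cl: no H
  1 × F: no H
  Total hydrogens = 20.
Molecular formula: C11H20ClF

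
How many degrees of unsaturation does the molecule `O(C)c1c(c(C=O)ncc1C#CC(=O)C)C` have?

Molecular formula from the SMILES: C12H11NO3.
DoU = (2C + 2 + N − H − X)/2 = (2·12 + 2 + 1 − 11 − 0)/2 = 16/2 = 8.
(Structurally: 1 ring(s) + 7 π bond(s) = 8.)

8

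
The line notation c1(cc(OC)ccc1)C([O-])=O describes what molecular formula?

Heavy atoms from the SMILES: 8 C, 3 O.
Implicit hydrogens by atom environment:
  4 × C (aromatic): 1 H each → 4
  2 × C (aromatic): no H
  2 × O: no H
  1 × C: 3 H
  1 × C: no H
  1 × O (charge -1): no H
  Total hydrogens = 7.
Net charge -1.
Molecular formula: C8H7O3-

C8H7O3-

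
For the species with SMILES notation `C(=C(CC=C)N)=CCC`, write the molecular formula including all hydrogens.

Heavy atoms from the SMILES: 8 C, 1 N.
Implicit hydrogens by atom environment:
  3 × C: 2 H each → 6
  2 × C: 1 H each → 2
  2 × C: no H
  1 × C: 3 H
  1 × N: 2 H
  Total hydrogens = 13.
Molecular formula: C8H13N

C8H13N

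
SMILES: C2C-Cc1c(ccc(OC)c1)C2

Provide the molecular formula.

C11H14O

Heavy atoms from the SMILES: 11 C, 1 O.
Implicit hydrogens by atom environment:
  4 × C: 2 H each → 8
  3 × C (aromatic): 1 H each → 3
  3 × C (aromatic): no H
  1 × C: 3 H
  1 × O: no H
  Total hydrogens = 14.
Molecular formula: C11H14O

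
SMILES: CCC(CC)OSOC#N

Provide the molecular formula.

Heavy atoms from the SMILES: 6 C, 1 N, 2 O, 1 S.
Implicit hydrogens by atom environment:
  2 × C: 3 H each → 6
  2 × C: 2 H each → 4
  2 × O: no H
  1 × C: 1 H
  1 × C: no H
  1 × N: no H
  1 × S: no H
  Total hydrogens = 11.
Molecular formula: C6H11NO2S

C6H11NO2S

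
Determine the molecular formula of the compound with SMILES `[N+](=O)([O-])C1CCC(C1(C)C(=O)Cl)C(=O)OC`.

Heavy atoms from the SMILES: 9 C, 1 Cl, 1 N, 5 O.
Implicit hydrogens by atom environment:
  4 × O: no H
  3 × C: no H
  2 × C: 3 H each → 6
  2 × C: 2 H each → 4
  2 × C: 1 H each → 2
  1 × Cl: no H
  1 × N (charge +1): no H
  1 × O (charge -1): no H
  Total hydrogens = 12.
Molecular formula: C9H12ClNO5

C9H12ClNO5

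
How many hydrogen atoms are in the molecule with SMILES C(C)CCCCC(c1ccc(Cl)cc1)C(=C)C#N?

Hydrogens are implicit in SMILES; fill each atom to its normal valence:
  6 × C: 2 H each → 12
  4 × C (aromatic): 1 H each → 4
  2 × C: no H
  2 × C (aromatic): no H
  1 × C: 3 H
  1 × C: 1 H
  1 × Cl: no H
  1 × N: no H
  Total hydrogens = 20.

20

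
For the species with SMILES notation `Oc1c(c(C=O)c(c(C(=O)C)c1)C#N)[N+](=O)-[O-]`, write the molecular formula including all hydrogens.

Heavy atoms from the SMILES: 10 C, 2 N, 5 O.
Implicit hydrogens by atom environment:
  5 × C (aromatic): no H
  3 × O: no H
  2 × C: no H
  1 × C: 3 H
  1 × C (aromatic): 1 H
  1 × C: 1 H
  1 × N (charge +1): no H
  1 × N: no H
  1 × O: 1 H
  1 × O (charge -1): no H
  Total hydrogens = 6.
Molecular formula: C10H6N2O5

C10H6N2O5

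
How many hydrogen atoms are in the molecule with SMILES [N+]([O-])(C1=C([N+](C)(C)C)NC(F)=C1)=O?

Hydrogens are implicit in SMILES; fill each atom to its normal valence:
  3 × C: 3 H each → 9
  3 × C (aromatic): no H
  2 × N (charge +1): no H
  1 × C (aromatic): 1 H
  1 × F: no H
  1 × N (aromatic): 1 H
  1 × O: no H
  1 × O (charge -1): no H
  Total hydrogens = 11.

11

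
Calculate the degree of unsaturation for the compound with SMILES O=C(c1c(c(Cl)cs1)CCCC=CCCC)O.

5

Molecular formula from the SMILES: C13H17ClO2S.
DoU = (2C + 2 + N − H − X)/2 = (2·13 + 2 + 0 − 17 − 1)/2 = 10/2 = 5.
(Structurally: 1 ring(s) + 4 π bond(s) = 5.)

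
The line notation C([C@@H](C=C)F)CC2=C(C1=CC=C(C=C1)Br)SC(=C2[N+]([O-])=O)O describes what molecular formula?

Heavy atoms from the SMILES: 1 Br, 15 C, 1 F, 1 N, 3 O, 1 S.
Implicit hydrogens by atom environment:
  6 × C (aromatic): no H
  4 × C (aromatic): 1 H each → 4
  3 × C: 2 H each → 6
  2 × C: 1 H each → 2
  1 × Br: no H
  1 × F: no H
  1 × N (charge +1): no H
  1 × O: 1 H
  1 × O: no H
  1 × O (charge -1): no H
  1 × S (aromatic): no H
  Total hydrogens = 13.
Molecular formula: C15H13BrFNO3S

C15H13BrFNO3S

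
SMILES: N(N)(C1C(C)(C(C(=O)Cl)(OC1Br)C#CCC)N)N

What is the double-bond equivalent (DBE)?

Molecular formula from the SMILES: C10H16BrClN4O2.
DoU = (2C + 2 + N − H − X)/2 = (2·10 + 2 + 4 − 16 − 2)/2 = 8/2 = 4.
(Structurally: 1 ring(s) + 3 π bond(s) = 4.)

4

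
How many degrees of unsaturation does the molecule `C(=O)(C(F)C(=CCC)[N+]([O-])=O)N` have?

Molecular formula from the SMILES: C6H9FN2O3.
DoU = (2C + 2 + N − H − X)/2 = (2·6 + 2 + 2 − 9 − 1)/2 = 6/2 = 3.
(Structurally: 0 ring(s) + 3 π bond(s) = 3.)

3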